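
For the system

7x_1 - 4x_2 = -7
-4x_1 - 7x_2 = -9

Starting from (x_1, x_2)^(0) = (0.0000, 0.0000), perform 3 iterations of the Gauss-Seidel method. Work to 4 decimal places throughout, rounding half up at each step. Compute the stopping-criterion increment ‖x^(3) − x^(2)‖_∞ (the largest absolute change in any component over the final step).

0.3465

Iteration 1:
  x_1 = (-7 - (-4)·0.0000) / (7) = -1.0000
  x_2 = (-9 - (-4)·-1.0000) / (-7) = 1.8571
Iteration 2:
  x_1 = (-7 - (-4)·1.8571) / (7) = 0.0612
  x_2 = (-9 - (-4)·0.0612) / (-7) = 1.2507
Iteration 3:
  x_1 = (-7 - (-4)·1.2507) / (7) = -0.2853
  x_2 = (-9 - (-4)·-0.2853) / (-7) = 1.4487
Change: (-0.3465, 0.1980) → max |·| = 0.3465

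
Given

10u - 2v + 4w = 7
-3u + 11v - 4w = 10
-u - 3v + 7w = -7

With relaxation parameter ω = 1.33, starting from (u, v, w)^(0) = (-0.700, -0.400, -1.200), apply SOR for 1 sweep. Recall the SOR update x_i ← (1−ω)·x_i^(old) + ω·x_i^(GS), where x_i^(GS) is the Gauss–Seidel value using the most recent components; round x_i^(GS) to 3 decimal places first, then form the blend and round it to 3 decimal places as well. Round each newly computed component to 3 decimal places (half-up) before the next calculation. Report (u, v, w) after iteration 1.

Iteration 1:
  u: GS value = (7 - (-2)·-0.400 - (4)·-1.200) / (10) = 1.100;  u ← (1−ω)·-0.700 + ω·1.100 = 1.694
  v: GS value = (10 - (-3)·1.694 - (-4)·-1.200) / (11) = 0.935;  v ← (1−ω)·-0.400 + ω·0.935 = 1.376
  w: GS value = (-7 - (-1)·1.694 - (-3)·1.376) / (7) = -0.168;  w ← (1−ω)·-1.200 + ω·-0.168 = 0.173

(1.694, 1.376, 0.173)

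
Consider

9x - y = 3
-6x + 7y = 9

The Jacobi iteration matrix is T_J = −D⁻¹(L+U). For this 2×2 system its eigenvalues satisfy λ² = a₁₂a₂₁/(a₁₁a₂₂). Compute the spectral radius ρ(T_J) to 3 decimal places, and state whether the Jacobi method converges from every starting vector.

0.309

a₁₂a₂₁/(a₁₁a₂₂) = (-1)·(-6) / ((9)·(7)) = 0.095238
ρ = √|0.095238| = √0.095238 = 0.309
ρ < 1, so Jacobi converges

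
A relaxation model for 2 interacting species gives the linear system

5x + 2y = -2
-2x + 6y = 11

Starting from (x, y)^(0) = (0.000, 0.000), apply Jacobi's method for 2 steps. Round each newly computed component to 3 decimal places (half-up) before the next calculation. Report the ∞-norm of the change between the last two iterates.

Iteration 1:
  x = (-2 - (2)·0.000) / (5) = -0.400
  y = (11 - (-2)·0.000) / (6) = 1.833
Iteration 2:
  x = (-2 - (2)·1.833) / (5) = -1.133
  y = (11 - (-2)·-0.400) / (6) = 1.700
Change: (-0.733, -0.133) → max |·| = 0.733

0.733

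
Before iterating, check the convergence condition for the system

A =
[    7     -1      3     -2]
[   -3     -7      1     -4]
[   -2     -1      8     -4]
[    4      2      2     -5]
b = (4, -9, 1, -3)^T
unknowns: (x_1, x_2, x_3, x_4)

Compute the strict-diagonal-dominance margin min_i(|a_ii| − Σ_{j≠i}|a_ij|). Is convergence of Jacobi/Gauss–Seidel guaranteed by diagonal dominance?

-3

row 1: |7| − (1+3+2) = 1
row 2: |-7| − (3+1+4) = -1
row 3: |8| − (2+1+4) = 1
row 4: |-5| − (4+2+2) = -3
minimum over rows = -3 → not strictly diagonally dominant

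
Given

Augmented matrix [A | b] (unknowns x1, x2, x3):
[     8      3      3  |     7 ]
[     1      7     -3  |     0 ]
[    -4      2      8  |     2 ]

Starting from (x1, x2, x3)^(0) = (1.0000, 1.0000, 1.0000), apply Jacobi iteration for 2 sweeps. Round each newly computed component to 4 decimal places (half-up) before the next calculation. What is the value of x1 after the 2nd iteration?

Iteration 1:
  x1 = (7 - (3)·1.0000 - (3)·1.0000) / (8) = 0.1250
  x2 = (0 - (1)·1.0000 - (-3)·1.0000) / (7) = 0.2857
  x3 = (2 - (-4)·1.0000 - (2)·1.0000) / (8) = 0.5000
Iteration 2:
  x1 = (7 - (3)·0.2857 - (3)·0.5000) / (8) = 0.5804
  x2 = (0 - (1)·0.1250 - (-3)·0.5000) / (7) = 0.1964
  x3 = (2 - (-4)·0.1250 - (2)·0.2857) / (8) = 0.2411

0.5804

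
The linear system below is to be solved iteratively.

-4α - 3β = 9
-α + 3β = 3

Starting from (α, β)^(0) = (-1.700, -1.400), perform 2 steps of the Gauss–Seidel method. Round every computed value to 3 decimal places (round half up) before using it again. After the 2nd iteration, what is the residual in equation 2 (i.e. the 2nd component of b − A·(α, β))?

0.000

Iteration 1:
  α = (9 - (-3)·-1.400) / (-4) = -1.200
  β = (3 - (-1)·-1.200) / (3) = 0.600
Iteration 2:
  α = (9 - (-3)·0.600) / (-4) = -2.700
  β = (3 - (-1)·-2.700) / (3) = 0.100
Residual b − A·x = (-1.500, 0.000)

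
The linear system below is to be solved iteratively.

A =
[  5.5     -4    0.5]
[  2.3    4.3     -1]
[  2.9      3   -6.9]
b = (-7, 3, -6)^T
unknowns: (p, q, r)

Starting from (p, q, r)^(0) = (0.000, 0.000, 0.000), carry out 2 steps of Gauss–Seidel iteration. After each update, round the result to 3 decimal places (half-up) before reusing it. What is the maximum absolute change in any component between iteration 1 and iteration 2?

Iteration 1:
  p = (-7 - (-4)·0.000 - (0.5)·0.000) / (5.5) = -1.273
  q = (3 - (2.3)·-1.273 - (-1)·0.000) / (4.3) = 1.379
  r = (-6 - (2.9)·-1.273 - (3)·1.379) / (-6.9) = 0.934
Iteration 2:
  p = (-7 - (-4)·1.379 - (0.5)·0.934) / (5.5) = -0.355
  q = (3 - (2.3)·-0.355 - (-1)·0.934) / (4.3) = 1.105
  r = (-6 - (2.9)·-0.355 - (3)·1.105) / (-6.9) = 1.201
Change: (0.918, -0.274, 0.267) → max |·| = 0.918

0.918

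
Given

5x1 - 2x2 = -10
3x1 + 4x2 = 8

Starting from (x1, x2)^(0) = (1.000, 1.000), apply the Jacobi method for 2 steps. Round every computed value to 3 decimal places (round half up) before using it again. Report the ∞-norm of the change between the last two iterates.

1.950

Iteration 1:
  x1 = (-10 - (-2)·1.000) / (5) = -1.600
  x2 = (8 - (3)·1.000) / (4) = 1.250
Iteration 2:
  x1 = (-10 - (-2)·1.250) / (5) = -1.500
  x2 = (8 - (3)·-1.600) / (4) = 3.200
Change: (0.100, 1.950) → max |·| = 1.950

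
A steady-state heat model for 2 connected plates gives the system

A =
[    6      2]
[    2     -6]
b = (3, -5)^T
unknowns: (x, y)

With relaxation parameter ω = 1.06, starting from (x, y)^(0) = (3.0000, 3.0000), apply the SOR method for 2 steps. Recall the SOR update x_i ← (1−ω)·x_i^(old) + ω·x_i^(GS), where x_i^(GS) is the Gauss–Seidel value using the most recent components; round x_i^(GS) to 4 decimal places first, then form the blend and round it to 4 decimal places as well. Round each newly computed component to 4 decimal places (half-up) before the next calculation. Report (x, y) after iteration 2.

(0.4128, 1.0020)

Iteration 1:
  x: GS value = (3 - (2)·3.0000) / (6) = -0.5000;  x ← (1−ω)·3.0000 + ω·-0.5000 = -0.7100
  y: GS value = (-5 - (2)·-0.7100) / (-6) = 0.5967;  y ← (1−ω)·3.0000 + ω·0.5967 = 0.4525
Iteration 2:
  x: GS value = (3 - (2)·0.4525) / (6) = 0.3492;  x ← (1−ω)·-0.7100 + ω·0.3492 = 0.4128
  y: GS value = (-5 - (2)·0.4128) / (-6) = 0.9709;  y ← (1−ω)·0.4525 + ω·0.9709 = 1.0020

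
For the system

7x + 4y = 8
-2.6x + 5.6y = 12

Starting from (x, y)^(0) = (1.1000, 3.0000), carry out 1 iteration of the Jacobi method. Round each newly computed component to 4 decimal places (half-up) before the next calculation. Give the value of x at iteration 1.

Iteration 1:
  x = (8 - (4)·3.0000) / (7) = -0.5714
  y = (12 - (-2.6)·1.1000) / (5.6) = 2.6536

-0.5714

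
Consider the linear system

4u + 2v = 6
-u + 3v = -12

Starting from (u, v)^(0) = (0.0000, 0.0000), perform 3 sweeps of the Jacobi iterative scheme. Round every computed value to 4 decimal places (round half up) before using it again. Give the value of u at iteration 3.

Iteration 1:
  u = (6 - (2)·0.0000) / (4) = 1.5000
  v = (-12 - (-1)·0.0000) / (3) = -4.0000
Iteration 2:
  u = (6 - (2)·-4.0000) / (4) = 3.5000
  v = (-12 - (-1)·1.5000) / (3) = -3.5000
Iteration 3:
  u = (6 - (2)·-3.5000) / (4) = 3.2500
  v = (-12 - (-1)·3.5000) / (3) = -2.8333

3.2500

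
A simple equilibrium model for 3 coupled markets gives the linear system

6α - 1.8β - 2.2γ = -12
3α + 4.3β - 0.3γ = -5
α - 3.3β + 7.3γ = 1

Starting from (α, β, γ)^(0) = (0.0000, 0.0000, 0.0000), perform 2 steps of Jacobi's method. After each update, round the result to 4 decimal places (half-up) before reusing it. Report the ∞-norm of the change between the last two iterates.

Iteration 1:
  α = (-12 - (-1.8)·0.0000 - (-2.2)·0.0000) / (6) = -2.0000
  β = (-5 - (3)·0.0000 - (-0.3)·0.0000) / (4.3) = -1.1628
  γ = (1 - (1)·0.0000 - (-3.3)·0.0000) / (7.3) = 0.1370
Iteration 2:
  α = (-12 - (-1.8)·-1.1628 - (-2.2)·0.1370) / (6) = -2.2986
  β = (-5 - (3)·-2.0000 - (-0.3)·0.1370) / (4.3) = 0.2421
  γ = (1 - (1)·-2.0000 - (-3.3)·-1.1628) / (7.3) = -0.1147
Change: (-0.2986, 1.4049, -0.2517) → max |·| = 1.4049

1.4049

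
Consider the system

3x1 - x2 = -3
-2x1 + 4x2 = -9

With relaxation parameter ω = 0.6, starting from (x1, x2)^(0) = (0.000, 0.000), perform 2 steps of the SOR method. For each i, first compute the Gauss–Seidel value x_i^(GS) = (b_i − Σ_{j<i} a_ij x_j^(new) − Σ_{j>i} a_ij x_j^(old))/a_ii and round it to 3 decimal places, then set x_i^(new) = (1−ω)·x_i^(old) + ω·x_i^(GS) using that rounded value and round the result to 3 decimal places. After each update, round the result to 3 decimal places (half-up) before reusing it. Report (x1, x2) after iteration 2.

(-1.146, -2.306)

Iteration 1:
  x1: GS value = (-3 - (-1)·0.000) / (3) = -1.000;  x1 ← (1−ω)·0.000 + ω·-1.000 = -0.600
  x2: GS value = (-9 - (-2)·-0.600) / (4) = -2.550;  x2 ← (1−ω)·0.000 + ω·-2.550 = -1.530
Iteration 2:
  x1: GS value = (-3 - (-1)·-1.530) / (3) = -1.510;  x1 ← (1−ω)·-0.600 + ω·-1.510 = -1.146
  x2: GS value = (-9 - (-2)·-1.146) / (4) = -2.823;  x2 ← (1−ω)·-1.530 + ω·-2.823 = -2.306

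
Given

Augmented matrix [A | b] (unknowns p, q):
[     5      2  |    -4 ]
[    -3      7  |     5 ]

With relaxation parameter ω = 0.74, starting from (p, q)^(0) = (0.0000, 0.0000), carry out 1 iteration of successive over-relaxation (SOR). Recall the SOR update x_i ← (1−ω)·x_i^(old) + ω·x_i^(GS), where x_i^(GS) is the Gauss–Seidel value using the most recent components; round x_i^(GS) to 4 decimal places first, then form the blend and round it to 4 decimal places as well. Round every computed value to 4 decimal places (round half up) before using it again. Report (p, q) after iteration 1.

(-0.5920, 0.3408)

Iteration 1:
  p: GS value = (-4 - (2)·0.0000) / (5) = -0.8000;  p ← (1−ω)·0.0000 + ω·-0.8000 = -0.5920
  q: GS value = (5 - (-3)·-0.5920) / (7) = 0.4606;  q ← (1−ω)·0.0000 + ω·0.4606 = 0.3408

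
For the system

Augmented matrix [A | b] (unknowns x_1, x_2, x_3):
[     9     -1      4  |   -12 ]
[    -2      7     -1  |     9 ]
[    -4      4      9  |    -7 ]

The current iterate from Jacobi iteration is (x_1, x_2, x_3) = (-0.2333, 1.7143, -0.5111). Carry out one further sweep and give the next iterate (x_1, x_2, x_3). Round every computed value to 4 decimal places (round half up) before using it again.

One sweep:
  x_1 = (-12 - (-1)·1.7143 - (4)·-0.5111) / (9) = -0.9157
  x_2 = (9 - (-2)·-0.2333 - (-1)·-0.5111) / (7) = 1.1460
  x_3 = (-7 - (-4)·-0.2333 - (4)·1.7143) / (9) = -1.6434

(-0.9157, 1.1460, -1.6434)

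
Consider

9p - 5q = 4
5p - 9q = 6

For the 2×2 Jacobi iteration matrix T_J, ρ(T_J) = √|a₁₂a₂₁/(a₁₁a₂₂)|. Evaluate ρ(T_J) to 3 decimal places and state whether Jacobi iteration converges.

a₁₂a₂₁/(a₁₁a₂₂) = (-5)·(5) / ((9)·(-9)) = 0.308642
ρ = √|0.308642| = √0.308642 = 0.556
ρ < 1, so Jacobi converges

0.556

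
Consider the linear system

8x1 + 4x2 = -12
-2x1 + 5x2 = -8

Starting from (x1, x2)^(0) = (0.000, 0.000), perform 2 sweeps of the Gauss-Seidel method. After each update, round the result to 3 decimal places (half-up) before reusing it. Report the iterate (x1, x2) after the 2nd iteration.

(-0.400, -1.760)

Iteration 1:
  x1 = (-12 - (4)·0.000) / (8) = -1.500
  x2 = (-8 - (-2)·-1.500) / (5) = -2.200
Iteration 2:
  x1 = (-12 - (4)·-2.200) / (8) = -0.400
  x2 = (-8 - (-2)·-0.400) / (5) = -1.760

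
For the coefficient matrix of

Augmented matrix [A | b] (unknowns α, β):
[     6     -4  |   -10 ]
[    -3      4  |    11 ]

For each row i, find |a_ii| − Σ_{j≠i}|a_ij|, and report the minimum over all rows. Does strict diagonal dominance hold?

1

row 1: |6| − (4) = 2
row 2: |4| − (3) = 1
minimum over rows = 1 → strictly diagonally dominant (convergence guaranteed)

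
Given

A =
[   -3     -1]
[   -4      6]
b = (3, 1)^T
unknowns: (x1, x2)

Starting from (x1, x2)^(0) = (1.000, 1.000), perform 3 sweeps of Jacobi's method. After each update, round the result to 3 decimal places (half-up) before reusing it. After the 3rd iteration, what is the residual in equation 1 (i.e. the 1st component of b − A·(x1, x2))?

0.038

Iteration 1:
  x1 = (3 - (-1)·1.000) / (-3) = -1.333
  x2 = (1 - (-4)·1.000) / (6) = 0.833
Iteration 2:
  x1 = (3 - (-1)·0.833) / (-3) = -1.278
  x2 = (1 - (-4)·-1.333) / (6) = -0.722
Iteration 3:
  x1 = (3 - (-1)·-0.722) / (-3) = -0.759
  x2 = (1 - (-4)·-1.278) / (6) = -0.685
Residual b − A·x = (0.038, 2.074)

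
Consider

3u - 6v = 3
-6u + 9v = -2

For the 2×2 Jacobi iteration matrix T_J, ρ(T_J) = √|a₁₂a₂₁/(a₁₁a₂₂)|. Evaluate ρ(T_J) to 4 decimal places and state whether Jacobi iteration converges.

1.1547

a₁₂a₂₁/(a₁₁a₂₂) = (-6)·(-6) / ((3)·(9)) = 1.333333
ρ = √|1.333333| = √1.333333 = 1.1547
ρ > 1, so Jacobi diverges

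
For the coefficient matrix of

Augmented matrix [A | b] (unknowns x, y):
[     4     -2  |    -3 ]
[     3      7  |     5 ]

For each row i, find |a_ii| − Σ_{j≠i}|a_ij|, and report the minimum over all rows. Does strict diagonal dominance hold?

row 1: |4| − (2) = 2
row 2: |7| − (3) = 4
minimum over rows = 2 → strictly diagonally dominant (convergence guaranteed)

2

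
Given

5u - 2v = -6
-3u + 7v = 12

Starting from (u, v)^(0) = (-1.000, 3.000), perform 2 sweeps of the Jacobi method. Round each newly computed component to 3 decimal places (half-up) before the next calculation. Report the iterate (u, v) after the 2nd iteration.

Iteration 1:
  u = (-6 - (-2)·3.000) / (5) = 0.000
  v = (12 - (-3)·-1.000) / (7) = 1.286
Iteration 2:
  u = (-6 - (-2)·1.286) / (5) = -0.686
  v = (12 - (-3)·0.000) / (7) = 1.714

(-0.686, 1.714)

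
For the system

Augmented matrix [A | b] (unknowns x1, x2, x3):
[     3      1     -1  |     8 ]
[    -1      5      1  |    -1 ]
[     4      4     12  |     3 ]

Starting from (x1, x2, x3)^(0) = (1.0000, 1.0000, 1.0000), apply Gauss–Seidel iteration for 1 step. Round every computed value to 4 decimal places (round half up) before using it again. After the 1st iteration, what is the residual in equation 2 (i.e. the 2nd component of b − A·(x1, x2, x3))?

Iteration 1:
  x1 = (8 - (1)·1.0000 - (-1)·1.0000) / (3) = 2.6667
  x2 = (-1 - (-1)·2.6667 - (1)·1.0000) / (5) = 0.1333
  x3 = (3 - (4)·2.6667 - (4)·0.1333) / (12) = -0.6833
Residual b − A·x = (-0.8167, 1.6835, -0.0004)

1.6835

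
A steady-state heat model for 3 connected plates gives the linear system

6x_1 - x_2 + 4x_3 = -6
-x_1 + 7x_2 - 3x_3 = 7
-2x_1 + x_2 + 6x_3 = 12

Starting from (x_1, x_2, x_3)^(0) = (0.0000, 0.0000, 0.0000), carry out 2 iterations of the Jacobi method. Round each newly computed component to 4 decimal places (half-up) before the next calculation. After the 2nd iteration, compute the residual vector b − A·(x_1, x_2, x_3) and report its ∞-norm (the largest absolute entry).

Iteration 1:
  x_1 = (-6 - (-1)·0.0000 - (4)·0.0000) / (6) = -1.0000
  x_2 = (7 - (-1)·0.0000 - (-3)·0.0000) / (7) = 1.0000
  x_3 = (12 - (-2)·0.0000 - (1)·0.0000) / (6) = 2.0000
Iteration 2:
  x_1 = (-6 - (-1)·1.0000 - (4)·2.0000) / (6) = -2.1667
  x_2 = (7 - (-1)·-1.0000 - (-3)·2.0000) / (7) = 1.7143
  x_3 = (12 - (-2)·-1.0000 - (1)·1.0000) / (6) = 1.5000
Residual b − A·x = (2.7145, -2.6668, -3.0477); ∞-norm = 3.0477

3.0477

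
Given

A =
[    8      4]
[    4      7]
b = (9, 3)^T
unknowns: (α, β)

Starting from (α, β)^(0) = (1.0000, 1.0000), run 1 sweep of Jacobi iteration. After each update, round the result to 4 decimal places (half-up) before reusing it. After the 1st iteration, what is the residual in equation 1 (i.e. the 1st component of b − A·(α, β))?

4.5716

Iteration 1:
  α = (9 - (4)·1.0000) / (8) = 0.6250
  β = (3 - (4)·1.0000) / (7) = -0.1429
Residual b − A·x = (4.5716, 1.5003)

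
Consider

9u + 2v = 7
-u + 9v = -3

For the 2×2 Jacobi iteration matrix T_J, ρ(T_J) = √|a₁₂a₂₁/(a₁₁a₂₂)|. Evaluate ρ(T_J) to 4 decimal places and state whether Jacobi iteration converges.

a₁₂a₂₁/(a₁₁a₂₂) = (2)·(-1) / ((9)·(9)) = -0.024691
ρ = √|-0.024691| = √0.024691 = 0.1571
ρ < 1, so Jacobi converges

0.1571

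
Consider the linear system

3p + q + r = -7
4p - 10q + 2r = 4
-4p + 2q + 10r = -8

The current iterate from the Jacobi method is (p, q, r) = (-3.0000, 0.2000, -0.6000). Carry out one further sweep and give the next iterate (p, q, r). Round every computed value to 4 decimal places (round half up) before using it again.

One sweep:
  p = (-7 - (1)·0.2000 - (1)·-0.6000) / (3) = -2.2000
  q = (4 - (4)·-3.0000 - (2)·-0.6000) / (-10) = -1.7200
  r = (-8 - (-4)·-3.0000 - (2)·0.2000) / (10) = -2.0400

(-2.2000, -1.7200, -2.0400)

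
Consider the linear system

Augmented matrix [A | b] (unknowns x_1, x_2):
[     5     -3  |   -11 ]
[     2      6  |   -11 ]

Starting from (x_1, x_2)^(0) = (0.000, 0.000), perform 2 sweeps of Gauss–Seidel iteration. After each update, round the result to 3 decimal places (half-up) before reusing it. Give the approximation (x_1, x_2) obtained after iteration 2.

(-2.860, -0.880)

Iteration 1:
  x_1 = (-11 - (-3)·0.000) / (5) = -2.200
  x_2 = (-11 - (2)·-2.200) / (6) = -1.100
Iteration 2:
  x_1 = (-11 - (-3)·-1.100) / (5) = -2.860
  x_2 = (-11 - (2)·-2.860) / (6) = -0.880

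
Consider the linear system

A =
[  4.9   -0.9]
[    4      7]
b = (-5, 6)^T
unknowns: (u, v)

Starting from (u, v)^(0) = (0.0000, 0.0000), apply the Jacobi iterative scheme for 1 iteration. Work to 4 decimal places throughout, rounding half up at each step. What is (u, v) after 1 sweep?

Iteration 1:
  u = (-5 - (-0.9)·0.0000) / (4.9) = -1.0204
  v = (6 - (4)·0.0000) / (7) = 0.8571

(-1.0204, 0.8571)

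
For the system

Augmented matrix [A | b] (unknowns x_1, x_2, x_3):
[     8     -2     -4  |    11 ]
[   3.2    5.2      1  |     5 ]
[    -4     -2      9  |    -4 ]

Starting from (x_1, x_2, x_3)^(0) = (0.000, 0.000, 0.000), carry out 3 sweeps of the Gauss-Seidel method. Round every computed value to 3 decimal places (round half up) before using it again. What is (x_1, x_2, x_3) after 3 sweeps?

Iteration 1:
  x_1 = (11 - (-2)·0.000 - (-4)·0.000) / (8) = 1.375
  x_2 = (5 - (3.2)·1.375 - (1)·0.000) / (5.2) = 0.115
  x_3 = (-4 - (-4)·1.375 - (-2)·0.115) / (9) = 0.192
Iteration 2:
  x_1 = (11 - (-2)·0.115 - (-4)·0.192) / (8) = 1.500
  x_2 = (5 - (3.2)·1.500 - (1)·0.192) / (5.2) = 0.002
  x_3 = (-4 - (-4)·1.500 - (-2)·0.002) / (9) = 0.223
Iteration 3:
  x_1 = (11 - (-2)·0.002 - (-4)·0.223) / (8) = 1.487
  x_2 = (5 - (3.2)·1.487 - (1)·0.223) / (5.2) = 0.004
  x_3 = (-4 - (-4)·1.487 - (-2)·0.004) / (9) = 0.217

(1.487, 0.004, 0.217)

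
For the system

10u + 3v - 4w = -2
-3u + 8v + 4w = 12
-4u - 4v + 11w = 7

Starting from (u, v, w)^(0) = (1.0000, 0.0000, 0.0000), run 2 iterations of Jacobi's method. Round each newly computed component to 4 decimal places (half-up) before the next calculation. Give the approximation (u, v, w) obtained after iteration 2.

(-0.3625, 0.9250, 1.2455)

Iteration 1:
  u = (-2 - (3)·0.0000 - (-4)·0.0000) / (10) = -0.2000
  v = (12 - (-3)·1.0000 - (4)·0.0000) / (8) = 1.8750
  w = (7 - (-4)·1.0000 - (-4)·0.0000) / (11) = 1.0000
Iteration 2:
  u = (-2 - (3)·1.8750 - (-4)·1.0000) / (10) = -0.3625
  v = (12 - (-3)·-0.2000 - (4)·1.0000) / (8) = 0.9250
  w = (7 - (-4)·-0.2000 - (-4)·1.8750) / (11) = 1.2455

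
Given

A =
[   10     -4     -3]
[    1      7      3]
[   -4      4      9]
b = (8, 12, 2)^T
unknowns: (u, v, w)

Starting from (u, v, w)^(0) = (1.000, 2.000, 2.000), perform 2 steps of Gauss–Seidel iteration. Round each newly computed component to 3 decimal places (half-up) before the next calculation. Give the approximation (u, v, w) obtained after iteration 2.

(1.305, 1.117, 0.306)

Iteration 1:
  u = (8 - (-4)·2.000 - (-3)·2.000) / (10) = 2.200
  v = (12 - (1)·2.200 - (3)·2.000) / (7) = 0.543
  w = (2 - (-4)·2.200 - (4)·0.543) / (9) = 0.959
Iteration 2:
  u = (8 - (-4)·0.543 - (-3)·0.959) / (10) = 1.305
  v = (12 - (1)·1.305 - (3)·0.959) / (7) = 1.117
  w = (2 - (-4)·1.305 - (4)·1.117) / (9) = 0.306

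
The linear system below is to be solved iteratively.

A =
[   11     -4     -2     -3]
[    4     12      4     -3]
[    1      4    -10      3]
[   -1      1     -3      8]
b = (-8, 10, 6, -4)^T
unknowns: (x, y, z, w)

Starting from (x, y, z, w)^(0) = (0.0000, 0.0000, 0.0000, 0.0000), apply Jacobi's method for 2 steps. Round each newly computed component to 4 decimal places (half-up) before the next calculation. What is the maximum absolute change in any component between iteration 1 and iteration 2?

0.4201

Iteration 1:
  x = (-8 - (-4)·0.0000 - (-2)·0.0000 - (-3)·0.0000) / (11) = -0.7273
  y = (10 - (4)·0.0000 - (4)·0.0000 - (-3)·0.0000) / (12) = 0.8333
  z = (6 - (1)·0.0000 - (4)·0.0000 - (3)·0.0000) / (-10) = -0.6000
  w = (-4 - (-1)·0.0000 - (1)·0.0000 - (-3)·0.0000) / (8) = -0.5000
Iteration 2:
  x = (-8 - (-4)·0.8333 - (-2)·-0.6000 - (-3)·-0.5000) / (11) = -0.6697
  y = (10 - (4)·-0.7273 - (4)·-0.6000 - (-3)·-0.5000) / (12) = 1.1508
  z = (6 - (1)·-0.7273 - (4)·0.8333 - (3)·-0.5000) / (-10) = -0.4894
  w = (-4 - (-1)·-0.7273 - (1)·0.8333 - (-3)·-0.6000) / (8) = -0.9201
Change: (0.0576, 0.3175, 0.1106, -0.4201) → max |·| = 0.4201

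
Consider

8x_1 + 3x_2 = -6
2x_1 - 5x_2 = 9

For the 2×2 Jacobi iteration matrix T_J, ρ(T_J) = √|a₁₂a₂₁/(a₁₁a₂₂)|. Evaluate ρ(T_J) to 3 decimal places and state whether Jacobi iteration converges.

0.387

a₁₂a₂₁/(a₁₁a₂₂) = (3)·(2) / ((8)·(-5)) = -0.150000
ρ = √|-0.150000| = √0.150000 = 0.387
ρ < 1, so Jacobi converges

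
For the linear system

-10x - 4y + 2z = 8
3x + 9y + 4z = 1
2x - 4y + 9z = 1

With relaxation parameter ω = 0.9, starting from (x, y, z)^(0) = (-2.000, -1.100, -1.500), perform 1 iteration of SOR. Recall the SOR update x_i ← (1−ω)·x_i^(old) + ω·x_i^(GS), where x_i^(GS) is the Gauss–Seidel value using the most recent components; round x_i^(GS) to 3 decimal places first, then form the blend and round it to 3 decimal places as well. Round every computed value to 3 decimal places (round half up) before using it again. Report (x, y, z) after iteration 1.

(-0.794, 0.828, 0.440)

Iteration 1:
  x: GS value = (8 - (-4)·-1.100 - (2)·-1.500) / (-10) = -0.660;  x ← (1−ω)·-2.000 + ω·-0.660 = -0.794
  y: GS value = (1 - (3)·-0.794 - (4)·-1.500) / (9) = 1.042;  y ← (1−ω)·-1.100 + ω·1.042 = 0.828
  z: GS value = (1 - (2)·-0.794 - (-4)·0.828) / (9) = 0.656;  z ← (1−ω)·-1.500 + ω·0.656 = 0.440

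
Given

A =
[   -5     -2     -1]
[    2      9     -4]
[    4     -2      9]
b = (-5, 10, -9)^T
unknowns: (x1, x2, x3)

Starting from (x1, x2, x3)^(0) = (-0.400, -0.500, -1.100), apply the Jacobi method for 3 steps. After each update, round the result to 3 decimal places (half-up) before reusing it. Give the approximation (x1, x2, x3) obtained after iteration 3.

(1.142, 0.256, -1.316)

Iteration 1:
  x1 = (-5 - (-2)·-0.500 - (-1)·-1.100) / (-5) = 1.420
  x2 = (10 - (2)·-0.400 - (-4)·-1.100) / (9) = 0.711
  x3 = (-9 - (4)·-0.400 - (-2)·-0.500) / (9) = -0.933
Iteration 2:
  x1 = (-5 - (-2)·0.711 - (-1)·-0.933) / (-5) = 0.902
  x2 = (10 - (2)·1.420 - (-4)·-0.933) / (9) = 0.381
  x3 = (-9 - (4)·1.420 - (-2)·0.711) / (9) = -1.473
Iteration 3:
  x1 = (-5 - (-2)·0.381 - (-1)·-1.473) / (-5) = 1.142
  x2 = (10 - (2)·0.902 - (-4)·-1.473) / (9) = 0.256
  x3 = (-9 - (4)·0.902 - (-2)·0.381) / (9) = -1.316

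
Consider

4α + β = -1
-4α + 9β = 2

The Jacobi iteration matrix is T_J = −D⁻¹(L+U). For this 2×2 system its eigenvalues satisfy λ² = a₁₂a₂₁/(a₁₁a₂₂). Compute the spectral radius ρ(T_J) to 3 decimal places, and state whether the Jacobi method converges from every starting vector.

0.333

a₁₂a₂₁/(a₁₁a₂₂) = (1)·(-4) / ((4)·(9)) = -0.111111
ρ = √|-0.111111| = √0.111111 = 0.333
ρ < 1, so Jacobi converges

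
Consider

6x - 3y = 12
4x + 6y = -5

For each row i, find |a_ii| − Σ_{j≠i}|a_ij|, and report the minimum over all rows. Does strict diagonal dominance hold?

row 1: |6| − (3) = 3
row 2: |6| − (4) = 2
minimum over rows = 2 → strictly diagonally dominant (convergence guaranteed)

2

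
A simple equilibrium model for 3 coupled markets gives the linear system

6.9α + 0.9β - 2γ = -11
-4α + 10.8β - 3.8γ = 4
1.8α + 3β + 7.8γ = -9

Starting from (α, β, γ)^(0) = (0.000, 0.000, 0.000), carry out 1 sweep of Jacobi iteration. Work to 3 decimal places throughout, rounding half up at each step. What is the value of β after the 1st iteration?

Iteration 1:
  α = (-11 - (0.9)·0.000 - (-2)·0.000) / (6.9) = -1.594
  β = (4 - (-4)·0.000 - (-3.8)·0.000) / (10.8) = 0.370
  γ = (-9 - (1.8)·0.000 - (3)·0.000) / (7.8) = -1.154

0.370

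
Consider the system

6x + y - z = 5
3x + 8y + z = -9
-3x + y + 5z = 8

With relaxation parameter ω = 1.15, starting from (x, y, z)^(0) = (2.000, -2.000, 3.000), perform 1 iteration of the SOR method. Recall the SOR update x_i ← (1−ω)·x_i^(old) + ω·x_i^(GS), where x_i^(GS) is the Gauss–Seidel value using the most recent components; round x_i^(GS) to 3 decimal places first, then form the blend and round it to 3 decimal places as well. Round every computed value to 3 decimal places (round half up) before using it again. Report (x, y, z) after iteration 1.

(1.617, -2.122, 2.994)

Iteration 1:
  x: GS value = (5 - (1)·-2.000 - (-1)·3.000) / (6) = 1.667;  x ← (1−ω)·2.000 + ω·1.667 = 1.617
  y: GS value = (-9 - (3)·1.617 - (1)·3.000) / (8) = -2.106;  y ← (1−ω)·-2.000 + ω·-2.106 = -2.122
  z: GS value = (8 - (-3)·1.617 - (1)·-2.122) / (5) = 2.995;  z ← (1−ω)·3.000 + ω·2.995 = 2.994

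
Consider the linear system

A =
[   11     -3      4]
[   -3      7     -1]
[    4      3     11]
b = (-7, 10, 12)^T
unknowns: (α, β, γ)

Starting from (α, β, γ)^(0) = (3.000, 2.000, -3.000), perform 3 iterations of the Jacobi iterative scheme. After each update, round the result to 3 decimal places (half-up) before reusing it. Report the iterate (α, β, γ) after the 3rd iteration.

Iteration 1:
  α = (-7 - (-3)·2.000 - (4)·-3.000) / (11) = 1.000
  β = (10 - (-3)·3.000 - (-1)·-3.000) / (7) = 2.286
  γ = (12 - (4)·3.000 - (3)·2.000) / (11) = -0.545
Iteration 2:
  α = (-7 - (-3)·2.286 - (4)·-0.545) / (11) = 0.185
  β = (10 - (-3)·1.000 - (-1)·-0.545) / (7) = 1.779
  γ = (12 - (4)·1.000 - (3)·2.286) / (11) = 0.104
Iteration 3:
  α = (-7 - (-3)·1.779 - (4)·0.104) / (11) = -0.189
  β = (10 - (-3)·0.185 - (-1)·0.104) / (7) = 1.523
  γ = (12 - (4)·0.185 - (3)·1.779) / (11) = 0.538

(-0.189, 1.523, 0.538)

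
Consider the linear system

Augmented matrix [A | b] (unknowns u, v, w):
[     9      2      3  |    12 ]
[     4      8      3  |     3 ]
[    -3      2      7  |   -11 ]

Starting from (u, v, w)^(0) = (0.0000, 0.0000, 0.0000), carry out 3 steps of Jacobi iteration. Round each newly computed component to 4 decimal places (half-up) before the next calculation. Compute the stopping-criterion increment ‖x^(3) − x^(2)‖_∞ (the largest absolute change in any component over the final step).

0.3943

Iteration 1:
  u = (12 - (2)·0.0000 - (3)·0.0000) / (9) = 1.3333
  v = (3 - (4)·0.0000 - (3)·0.0000) / (8) = 0.3750
  w = (-11 - (-3)·0.0000 - (2)·0.0000) / (7) = -1.5714
Iteration 2:
  u = (12 - (2)·0.3750 - (3)·-1.5714) / (9) = 1.7738
  v = (3 - (4)·1.3333 - (3)·-1.5714) / (8) = 0.2976
  w = (-11 - (-3)·1.3333 - (2)·0.3750) / (7) = -1.1072
Iteration 3:
  u = (12 - (2)·0.2976 - (3)·-1.1072) / (9) = 1.6363
  v = (3 - (4)·1.7738 - (3)·-1.1072) / (8) = -0.0967
  w = (-11 - (-3)·1.7738 - (2)·0.2976) / (7) = -0.8963
Change: (-0.1375, -0.3943, 0.2109) → max |·| = 0.3943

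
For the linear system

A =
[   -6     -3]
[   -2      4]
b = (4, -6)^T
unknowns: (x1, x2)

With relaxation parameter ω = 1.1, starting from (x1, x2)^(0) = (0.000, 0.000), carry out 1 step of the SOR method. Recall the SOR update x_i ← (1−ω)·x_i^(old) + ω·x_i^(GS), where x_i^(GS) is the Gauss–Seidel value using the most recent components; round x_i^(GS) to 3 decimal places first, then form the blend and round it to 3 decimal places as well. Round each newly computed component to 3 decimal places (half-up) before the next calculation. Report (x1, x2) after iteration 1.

(-0.734, -2.054)

Iteration 1:
  x1: GS value = (4 - (-3)·0.000) / (-6) = -0.667;  x1 ← (1−ω)·0.000 + ω·-0.667 = -0.734
  x2: GS value = (-6 - (-2)·-0.734) / (4) = -1.867;  x2 ← (1−ω)·0.000 + ω·-1.867 = -2.054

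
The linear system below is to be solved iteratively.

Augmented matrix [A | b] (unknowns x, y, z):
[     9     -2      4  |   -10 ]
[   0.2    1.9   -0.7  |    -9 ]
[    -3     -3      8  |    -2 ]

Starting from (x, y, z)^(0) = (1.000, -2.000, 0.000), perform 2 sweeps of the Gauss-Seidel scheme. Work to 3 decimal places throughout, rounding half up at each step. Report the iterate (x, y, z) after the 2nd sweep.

Iteration 1:
  x = (-10 - (-2)·-2.000 - (4)·0.000) / (9) = -1.556
  y = (-9 - (0.2)·-1.556 - (-0.7)·0.000) / (1.9) = -4.573
  z = (-2 - (-3)·-1.556 - (-3)·-4.573) / (8) = -2.548
Iteration 2:
  x = (-10 - (-2)·-4.573 - (4)·-2.548) / (9) = -0.995
  y = (-9 - (0.2)·-0.995 - (-0.7)·-2.548) / (1.9) = -5.571
  z = (-2 - (-3)·-0.995 - (-3)·-5.571) / (8) = -2.712

(-0.995, -5.571, -2.712)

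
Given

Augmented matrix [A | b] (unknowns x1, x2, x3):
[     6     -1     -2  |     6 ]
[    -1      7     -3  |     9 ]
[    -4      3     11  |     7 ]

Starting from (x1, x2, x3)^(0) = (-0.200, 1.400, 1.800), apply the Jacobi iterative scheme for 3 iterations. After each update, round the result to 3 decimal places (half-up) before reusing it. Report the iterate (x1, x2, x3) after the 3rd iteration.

Iteration 1:
  x1 = (6 - (-1)·1.400 - (-2)·1.800) / (6) = 1.833
  x2 = (9 - (-1)·-0.200 - (-3)·1.800) / (7) = 2.029
  x3 = (7 - (-4)·-0.200 - (3)·1.400) / (11) = 0.182
Iteration 2:
  x1 = (6 - (-1)·2.029 - (-2)·0.182) / (6) = 1.399
  x2 = (9 - (-1)·1.833 - (-3)·0.182) / (7) = 1.626
  x3 = (7 - (-4)·1.833 - (3)·2.029) / (11) = 0.750
Iteration 3:
  x1 = (6 - (-1)·1.626 - (-2)·0.750) / (6) = 1.521
  x2 = (9 - (-1)·1.399 - (-3)·0.750) / (7) = 1.807
  x3 = (7 - (-4)·1.399 - (3)·1.626) / (11) = 0.702

(1.521, 1.807, 0.702)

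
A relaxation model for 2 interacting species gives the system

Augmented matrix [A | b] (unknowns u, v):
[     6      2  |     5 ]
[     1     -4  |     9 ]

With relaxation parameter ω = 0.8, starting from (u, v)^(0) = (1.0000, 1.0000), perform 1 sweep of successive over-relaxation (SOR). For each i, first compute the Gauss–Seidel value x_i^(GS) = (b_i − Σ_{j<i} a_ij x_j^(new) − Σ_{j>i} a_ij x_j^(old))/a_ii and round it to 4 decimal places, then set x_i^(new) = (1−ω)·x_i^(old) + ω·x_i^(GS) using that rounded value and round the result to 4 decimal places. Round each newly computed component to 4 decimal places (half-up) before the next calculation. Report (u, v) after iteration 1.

(0.6000, -1.4800)

Iteration 1:
  u: GS value = (5 - (2)·1.0000) / (6) = 0.5000;  u ← (1−ω)·1.0000 + ω·0.5000 = 0.6000
  v: GS value = (9 - (1)·0.6000) / (-4) = -2.1000;  v ← (1−ω)·1.0000 + ω·-2.1000 = -1.4800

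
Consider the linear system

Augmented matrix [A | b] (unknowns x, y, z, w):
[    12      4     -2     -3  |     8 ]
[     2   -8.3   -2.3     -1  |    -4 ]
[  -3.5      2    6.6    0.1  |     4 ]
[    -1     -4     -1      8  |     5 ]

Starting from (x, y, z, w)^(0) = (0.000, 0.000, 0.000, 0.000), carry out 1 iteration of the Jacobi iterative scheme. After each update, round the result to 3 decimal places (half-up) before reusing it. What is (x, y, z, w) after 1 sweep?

(0.667, 0.482, 0.606, 0.625)

Iteration 1:
  x = (8 - (4)·0.000 - (-2)·0.000 - (-3)·0.000) / (12) = 0.667
  y = (-4 - (2)·0.000 - (-2.3)·0.000 - (-1)·0.000) / (-8.3) = 0.482
  z = (4 - (-3.5)·0.000 - (2)·0.000 - (0.1)·0.000) / (6.6) = 0.606
  w = (5 - (-1)·0.000 - (-4)·0.000 - (-1)·0.000) / (8) = 0.625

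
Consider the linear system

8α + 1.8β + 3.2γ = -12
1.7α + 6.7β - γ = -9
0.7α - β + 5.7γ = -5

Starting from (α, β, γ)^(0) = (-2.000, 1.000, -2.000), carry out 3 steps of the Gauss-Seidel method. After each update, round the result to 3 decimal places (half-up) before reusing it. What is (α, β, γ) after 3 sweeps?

(-0.805, -1.290, -1.005)

Iteration 1:
  α = (-12 - (1.8)·1.000 - (3.2)·-2.000) / (8) = -0.925
  β = (-9 - (1.7)·-0.925 - (-1)·-2.000) / (6.7) = -1.407
  γ = (-5 - (0.7)·-0.925 - (-1)·-1.407) / (5.7) = -1.010
Iteration 2:
  α = (-12 - (1.8)·-1.407 - (3.2)·-1.010) / (8) = -0.779
  β = (-9 - (1.7)·-0.779 - (-1)·-1.010) / (6.7) = -1.296
  γ = (-5 - (0.7)·-0.779 - (-1)·-1.296) / (5.7) = -1.009
Iteration 3:
  α = (-12 - (1.8)·-1.296 - (3.2)·-1.009) / (8) = -0.805
  β = (-9 - (1.7)·-0.805 - (-1)·-1.009) / (6.7) = -1.290
  γ = (-5 - (0.7)·-0.805 - (-1)·-1.290) / (5.7) = -1.005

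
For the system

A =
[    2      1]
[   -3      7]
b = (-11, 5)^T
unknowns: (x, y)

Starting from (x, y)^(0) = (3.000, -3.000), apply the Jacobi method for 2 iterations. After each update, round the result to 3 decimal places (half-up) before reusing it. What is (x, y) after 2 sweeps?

Iteration 1:
  x = (-11 - (1)·-3.000) / (2) = -4.000
  y = (5 - (-3)·3.000) / (7) = 2.000
Iteration 2:
  x = (-11 - (1)·2.000) / (2) = -6.500
  y = (5 - (-3)·-4.000) / (7) = -1.000

(-6.500, -1.000)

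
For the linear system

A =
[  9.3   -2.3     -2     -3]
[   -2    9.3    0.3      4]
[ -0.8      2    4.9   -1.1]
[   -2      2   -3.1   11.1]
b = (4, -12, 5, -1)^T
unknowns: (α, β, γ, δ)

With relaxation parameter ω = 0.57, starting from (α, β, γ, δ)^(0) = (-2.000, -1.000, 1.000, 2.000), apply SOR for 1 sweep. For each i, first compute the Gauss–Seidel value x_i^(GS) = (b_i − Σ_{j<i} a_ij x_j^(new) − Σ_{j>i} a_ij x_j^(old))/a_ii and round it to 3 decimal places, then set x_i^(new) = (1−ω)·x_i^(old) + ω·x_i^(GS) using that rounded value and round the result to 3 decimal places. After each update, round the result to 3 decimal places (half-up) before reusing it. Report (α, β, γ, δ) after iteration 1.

Iteration 1:
  α: GS value = (4 - (-2.3)·-1.000 - (-2)·1.000 - (-3)·2.000) / (9.3) = 1.043;  α ← (1−ω)·-2.000 + ω·1.043 = -0.265
  β: GS value = (-12 - (-2)·-0.265 - (0.3)·1.000 - (4)·2.000) / (9.3) = -2.240;  β ← (1−ω)·-1.000 + ω·-2.240 = -1.707
  γ: GS value = (5 - (-0.8)·-0.265 - (2)·-1.707 - (-1.1)·2.000) / (4.9) = 2.123;  γ ← (1−ω)·1.000 + ω·2.123 = 1.640
  δ: GS value = (-1 - (-2)·-0.265 - (2)·-1.707 - (-3.1)·1.640) / (11.1) = 0.628;  δ ← (1−ω)·2.000 + ω·0.628 = 1.218

(-0.265, -1.707, 1.640, 1.218)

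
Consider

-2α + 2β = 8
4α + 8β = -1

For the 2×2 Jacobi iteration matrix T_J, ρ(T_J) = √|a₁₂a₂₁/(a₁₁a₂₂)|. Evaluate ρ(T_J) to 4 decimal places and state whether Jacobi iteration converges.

0.7071

a₁₂a₂₁/(a₁₁a₂₂) = (2)·(4) / ((-2)·(8)) = -0.500000
ρ = √|-0.500000| = √0.500000 = 0.7071
ρ < 1, so Jacobi converges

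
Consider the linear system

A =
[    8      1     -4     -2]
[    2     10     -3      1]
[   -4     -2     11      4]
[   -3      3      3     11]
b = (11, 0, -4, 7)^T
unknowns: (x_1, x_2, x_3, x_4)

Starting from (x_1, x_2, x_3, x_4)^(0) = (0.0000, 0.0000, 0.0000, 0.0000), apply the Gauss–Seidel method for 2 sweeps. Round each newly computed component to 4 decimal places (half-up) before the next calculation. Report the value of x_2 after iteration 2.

Iteration 1:
  x_1 = (11 - (1)·0.0000 - (-4)·0.0000 - (-2)·0.0000) / (8) = 1.3750
  x_2 = (0 - (2)·1.3750 - (-3)·0.0000 - (1)·0.0000) / (10) = -0.2750
  x_3 = (-4 - (-4)·1.3750 - (-2)·-0.2750 - (4)·0.0000) / (11) = 0.0864
  x_4 = (7 - (-3)·1.3750 - (3)·-0.2750 - (3)·0.0864) / (11) = 1.0628
Iteration 2:
  x_1 = (11 - (1)·-0.2750 - (-4)·0.0864 - (-2)·1.0628) / (8) = 1.7183
  x_2 = (0 - (2)·1.7183 - (-3)·0.0864 - (1)·1.0628) / (10) = -0.4240
  x_3 = (-4 - (-4)·1.7183 - (-2)·-0.4240 - (4)·1.0628) / (11) = -0.2024
  x_4 = (7 - (-3)·1.7183 - (3)·-0.4240 - (3)·-0.2024) / (11) = 1.2758

-0.4240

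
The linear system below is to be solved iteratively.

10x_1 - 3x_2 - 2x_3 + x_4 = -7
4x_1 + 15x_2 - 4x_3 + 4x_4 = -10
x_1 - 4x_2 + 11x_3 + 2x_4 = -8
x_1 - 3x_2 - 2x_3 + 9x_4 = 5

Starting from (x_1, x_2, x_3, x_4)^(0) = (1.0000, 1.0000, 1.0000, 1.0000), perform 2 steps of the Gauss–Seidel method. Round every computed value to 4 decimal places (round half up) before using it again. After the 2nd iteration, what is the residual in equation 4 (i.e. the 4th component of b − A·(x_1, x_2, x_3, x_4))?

0.0003

Iteration 1:
  x_1 = (-7 - (-3)·1.0000 - (-2)·1.0000 - (1)·1.0000) / (10) = -0.3000
  x_2 = (-10 - (4)·-0.3000 - (-4)·1.0000 - (4)·1.0000) / (15) = -0.5867
  x_3 = (-8 - (1)·-0.3000 - (-4)·-0.5867 - (2)·1.0000) / (11) = -1.0952
  x_4 = (5 - (1)·-0.3000 - (-3)·-0.5867 - (-2)·-1.0952) / (9) = 0.1499
Iteration 2:
  x_1 = (-7 - (-3)·-0.5867 - (-2)·-1.0952 - (1)·0.1499) / (10) = -1.1100
  x_2 = (-10 - (4)·-1.1100 - (-4)·-1.0952 - (4)·0.1499) / (15) = -0.7027
  x_3 = (-8 - (1)·-1.1100 - (-4)·-0.7027 - (2)·0.1499) / (11) = -0.9091
  x_4 = (5 - (1)·-1.1100 - (-3)·-0.7027 - (-2)·-0.9091) / (9) = 0.2426
Residual b − A·x = (-0.0689, 0.3737, -0.1859, 0.0003)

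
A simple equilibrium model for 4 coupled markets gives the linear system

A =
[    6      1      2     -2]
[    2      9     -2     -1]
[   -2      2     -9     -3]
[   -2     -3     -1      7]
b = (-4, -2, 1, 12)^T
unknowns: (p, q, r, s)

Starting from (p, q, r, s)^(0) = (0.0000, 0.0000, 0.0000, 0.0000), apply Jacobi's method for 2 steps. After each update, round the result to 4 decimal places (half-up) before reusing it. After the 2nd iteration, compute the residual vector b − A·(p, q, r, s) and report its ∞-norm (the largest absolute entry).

Iteration 1:
  p = (-4 - (1)·0.0000 - (2)·0.0000 - (-2)·0.0000) / (6) = -0.6667
  q = (-2 - (2)·0.0000 - (-2)·0.0000 - (-1)·0.0000) / (9) = -0.2222
  r = (1 - (-2)·0.0000 - (2)·0.0000 - (-3)·0.0000) / (-9) = -0.1111
  s = (12 - (-2)·0.0000 - (-3)·0.0000 - (-1)·0.0000) / (7) = 1.7143
Iteration 2:
  p = (-4 - (1)·-0.2222 - (2)·-0.1111 - (-2)·1.7143) / (6) = -0.0212
  q = (-2 - (2)·-0.6667 - (-2)·-0.1111 - (-1)·1.7143) / (9) = 0.0917
  r = (1 - (-2)·-0.6667 - (2)·-0.2222 - (-3)·1.7143) / (-9) = -0.5838
  s = (12 - (-2)·-0.6667 - (-3)·-0.2222 - (-1)·-0.1111) / (7) = 1.4127
Residual b − A·x = (0.0285, -2.5378, -0.2419, 1.7600); ∞-norm = 2.5378

2.5378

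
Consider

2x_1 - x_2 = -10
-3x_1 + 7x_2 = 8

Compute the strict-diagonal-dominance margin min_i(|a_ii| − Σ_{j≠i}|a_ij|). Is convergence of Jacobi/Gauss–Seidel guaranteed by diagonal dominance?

row 1: |2| − (1) = 1
row 2: |7| − (3) = 4
minimum over rows = 1 → strictly diagonally dominant (convergence guaranteed)

1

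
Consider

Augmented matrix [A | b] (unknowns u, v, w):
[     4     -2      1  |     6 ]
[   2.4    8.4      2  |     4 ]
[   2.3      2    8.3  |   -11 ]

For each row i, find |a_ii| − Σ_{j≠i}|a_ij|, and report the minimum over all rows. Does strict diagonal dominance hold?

1

row 1: |4| − (2+1) = 1
row 2: |8.4| − (2.4+2) = 4
row 3: |8.3| − (2.3+2) = 4
minimum over rows = 1 → strictly diagonally dominant (convergence guaranteed)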